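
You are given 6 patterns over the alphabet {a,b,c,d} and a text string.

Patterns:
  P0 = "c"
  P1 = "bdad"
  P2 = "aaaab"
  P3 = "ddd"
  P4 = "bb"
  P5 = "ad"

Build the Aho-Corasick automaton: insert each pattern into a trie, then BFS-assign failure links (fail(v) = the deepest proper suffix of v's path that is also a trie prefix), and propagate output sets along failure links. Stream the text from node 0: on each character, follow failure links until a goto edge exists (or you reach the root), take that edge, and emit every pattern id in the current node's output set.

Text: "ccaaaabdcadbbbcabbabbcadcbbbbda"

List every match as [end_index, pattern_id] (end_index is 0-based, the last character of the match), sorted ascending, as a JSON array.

Build automaton:
Trie (insert patterns):
  0='ε' goto a→6 b→2 c→1 d→11
  1='c' goto ·  ←P0
  2='b' goto b→14 d→3
  3='bd' goto a→4
  4='bda' goto d→5
  5='bdad' goto ·  ←P1
  6='a' goto a→7 d→15
  7='aa' goto a→8
  8='aaa' goto a→9
  9='aaaa' goto b→10
  10='aaaab' goto ·  ←P2
  11='d' goto d→12
  12='dd' goto d→13
  13='ddd' goto ·  ←P3
  14='bb' goto ·  ←P4
  15='ad' goto ·  ←P5

Failure links (BFS by depth):
  fail(1) 'c': from fail(0)=0 chase 'c': 0 ⇒ 0;  out={0}∪out(0)={0}
  fail(2) 'b': from fail(0)=0 chase 'b': 0 ⇒ 0;  out=∅∪out(0)=∅
  fail(6) 'a': from fail(0)=0 chase 'a': 0 ⇒ 0;  out=∅∪out(0)=∅
  fail(11) 'd': from fail(0)=0 chase 'd': 0 ⇒ 0;  out=∅∪out(0)=∅
  fail(3) 'bd': from fail(2)=0 chase 'd': 0 ⇒ 11;  out=∅∪out(11)=∅
  fail(7) 'aa': from fail(6)=0 chase 'a': 0 ⇒ 6;  out=∅∪out(6)=∅
  fail(12) 'dd': from fail(11)=0 chase 'd': 0 ⇒ 11;  out=∅∪out(11)=∅
  fail(14) 'bb': from fail(2)=0 chase 'b': 0 ⇒ 2;  out={4}∪out(2)={4}
  fail(15) 'ad': from fail(6)=0 chase 'd': 0 ⇒ 11;  out={5}∪out(11)={5}
  fail(4) 'bda': from fail(3)=11 chase 'a': 11→0 ⇒ 6;  out=∅∪out(6)=∅
  fail(8) 'aaa': from fail(7)=6 chase 'a': 6 ⇒ 7;  out=∅∪out(7)=∅
  fail(13) 'ddd': from fail(12)=11 chase 'd': 11 ⇒ 12;  out={3}∪out(12)={3}
  fail(5) 'bdad': from fail(4)=6 chase 'd': 6 ⇒ 15;  out={1}∪out(15)={1,5}
  fail(9) 'aaaa': from fail(8)=7 chase 'a': 7 ⇒ 8;  out=∅∪out(8)=∅
  fail(10) 'aaaab': from fail(9)=8 chase 'b': 8→7→6→0 ⇒ 2;  out={2}∪out(2)={2}

Text stream:
pos 0 'c': at 1  emit P0@[0:0]
pos 1 'c': at 1 ·f  emit P0@[1:1]
pos 2 'a': at 6 ·f
pos 3 'a': at 7
pos 4 'a': at 8
pos 5 'a': at 9
pos 6 'b': at 10  emit P2@[2:6]
pos 7 'd': at 3 ·f
pos 8 'c': at 1 ·f  emit P0@[8:8]
pos 9 'a': at 6 ·f
pos 10 'd': at 15  emit P5@[9:10]
pos 11 'b': at 2 ·f
pos 12 'b': at 14  emit P4@[11:12]
pos 13 'b': at 14 ·f  emit P4@[12:13]
pos 14 'c': at 1 ·f  emit P0@[14:14]
pos 15 'a': at 6 ·f
pos 16 'b': at 2 ·f
pos 17 'b': at 14  emit P4@[16:17]
pos 18 'a': at 6 ·f
pos 19 'b': at 2 ·f
pos 20 'b': at 14  emit P4@[19:20]
pos 21 'c': at 1 ·f  emit P0@[21:21]
pos 22 'a': at 6 ·f
pos 23 'd': at 15  emit P5@[22:23]
pos 24 'c': at 1 ·f  emit P0@[24:24]
pos 25 'b': at 2 ·f
pos 26 'b': at 14  emit P4@[25:26]
pos 27 'b': at 14 ·f  emit P4@[26:27]
pos 28 'b': at 14 ·f  emit P4@[27:28]
pos 29 'd': at 3 ·f
pos 30 'a': at 4

Result: [[0,0],[1,0],[6,2],[8,0],[10,5],[12,4],[13,4],[14,0],[17,4],[20,4],[21,0],[23,5],[24,0],[26,4],[27,4],[28,4]]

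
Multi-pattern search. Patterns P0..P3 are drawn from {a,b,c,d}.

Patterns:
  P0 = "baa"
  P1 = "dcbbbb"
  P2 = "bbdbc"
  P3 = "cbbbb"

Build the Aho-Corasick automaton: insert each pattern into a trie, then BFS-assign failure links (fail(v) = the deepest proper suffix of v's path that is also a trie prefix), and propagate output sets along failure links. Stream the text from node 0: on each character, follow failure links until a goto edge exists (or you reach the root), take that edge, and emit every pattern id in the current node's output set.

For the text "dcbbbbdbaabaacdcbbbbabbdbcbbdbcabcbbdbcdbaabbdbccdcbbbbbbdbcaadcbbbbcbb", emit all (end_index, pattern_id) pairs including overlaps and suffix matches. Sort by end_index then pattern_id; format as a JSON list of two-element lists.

Build automaton:
Trie (insert patterns):
  0='ε' goto b→1 c→14 d→4
  1='b' goto a→2 b→10
  2='ba' goto a→3
  3='baa' goto ·  ←P0
  4='d' goto c→5
  5='dc' goto b→6
  6='dcb' goto b→7
  7='dcbb' goto b→8
  8='dcbbb' goto b→9
  9='dcbbbb' goto ·  ←P1
  10='bb' goto d→11
  11='bbd' goto b→12
  12='bbdb' goto c→13
  13='bbdbc' goto ·  ←P2
  14='c' goto b→15
  15='cb' goto b→16
  16='cbb' goto b→17
  17='cbbb' goto b→18
  18='cbbbb' goto ·  ←P3

Failure links (BFS by depth):
  fail(1) 'b': from fail(0)=0 chase 'b': 0 ⇒ 0;  out=∅∪out(0)=∅
  fail(4) 'd': from fail(0)=0 chase 'd': 0 ⇒ 0;  out=∅∪out(0)=∅
  fail(14) 'c': from fail(0)=0 chase 'c': 0 ⇒ 0;  out=∅∪out(0)=∅
  fail(2) 'ba': from fail(1)=0 chase 'a': 0 ⇒ 0;  out=∅∪out(0)=∅
  fail(5) 'dc': from fail(4)=0 chase 'c': 0 ⇒ 14;  out=∅∪out(14)=∅
  fail(10) 'bb': from fail(1)=0 chase 'b': 0 ⇒ 1;  out=∅∪out(1)=∅
  fail(15) 'cb': from fail(14)=0 chase 'b': 0 ⇒ 1;  out=∅∪out(1)=∅
  fail(3) 'baa': from fail(2)=0 chase 'a': 0 ⇒ 0;  out={0}∪out(0)={0}
  fail(6) 'dcb': from fail(5)=14 chase 'b': 14 ⇒ 15;  out=∅∪out(15)=∅
  fail(11) 'bbd': from fail(10)=1 chase 'd': 1→0 ⇒ 4;  out=∅∪out(4)=∅
  fail(16) 'cbb': from fail(15)=1 chase 'b': 1 ⇒ 10;  out=∅∪out(10)=∅
  fail(7) 'dcbb': from fail(6)=15 chase 'b': 15 ⇒ 16;  out=∅∪out(16)=∅
  fail(12) 'bbdb': from fail(11)=4 chase 'b': 4→0 ⇒ 1;  out=∅∪out(1)=∅
  fail(17) 'cbbb': from fail(16)=10 chase 'b': 10→1 ⇒ 10;  out=∅∪out(10)=∅
  fail(8) 'dcbbb': from fail(7)=16 chase 'b': 16 ⇒ 17;  out=∅∪out(17)=∅
  fail(13) 'bbdbc': from fail(12)=1 chase 'c': 1→0 ⇒ 14;  out={2}∪out(14)={2}
  fail(18) 'cbbbb': from fail(17)=10 chase 'b': 10→1 ⇒ 10;  out={3}∪out(10)={3}
  fail(9) 'dcbbbb': from fail(8)=17 chase 'b': 17 ⇒ 18;  out={1}∪out(18)={1,3}

Text stream:
[0] read 'd'  n0⇒n4
[1] read 'c'  n4⇒n5
[2] read 'b'  n5⇒n6
[3] read 'b'  n6⇒n7
[4] read 'b'  n7⇒n8
[5] read 'b'  n8⇒n9  emit P1@[0:5],P3@[1:5]
[6] read 'd'  n9⇒n11 ·f
[7] read 'b'  n11⇒n12
[8] read 'a'  n12⇒n2 ·f
[9] read 'a'  n2⇒n3  emit P0@[7:9]
[10] read 'b'  n3⇒n1 ·f
[11] read 'a'  n1⇒n2
[12] read 'a'  n2⇒n3  emit P0@[10:12]
[13] read 'c'  n3⇒n14 ·f
[14] read 'd'  n14⇒n4 ·f
[15] read 'c'  n4⇒n5
[16] read 'b'  n5⇒n6
[17] read 'b'  n6⇒n7
[18] read 'b'  n7⇒n8
[19] read 'b'  n8⇒n9  emit P1@[14:19],P3@[15:19]
[20] read 'a'  n9⇒n2 ·f
[21] read 'b'  n2⇒n1 ·f
[22] read 'b'  n1⇒n10
[23] read 'd'  n10⇒n11
[24] read 'b'  n11⇒n12
[25] read 'c'  n12⇒n13  emit P2@[21:25]
[26] read 'b'  n13⇒n15 ·f
[27] read 'b'  n15⇒n16
[28] read 'd'  n16⇒n11 ·f
[29] read 'b'  n11⇒n12
[30] read 'c'  n12⇒n13  emit P2@[26:30]
[31] read 'a'  n13⇒n0 ·f
[32] read 'b'  n0⇒n1
[33] read 'c'  n1⇒n14 ·f
[34] read 'b'  n14⇒n15
[35] read 'b'  n15⇒n16
[36] read 'd'  n16⇒n11 ·f
[37] read 'b'  n11⇒n12
[38] read 'c'  n12⇒n13  emit P2@[34:38]
[39] read 'd'  n13⇒n4 ·f
[40] read 'b'  n4⇒n1 ·f
[41] read 'a'  n1⇒n2
[42] read 'a'  n2⇒n3  emit P0@[40:42]
[43] read 'b'  n3⇒n1 ·f
[44] read 'b'  n1⇒n10
[45] read 'd'  n10⇒n11
[46] read 'b'  n11⇒n12
[47] read 'c'  n12⇒n13  emit P2@[43:47]
[48] read 'c'  n13⇒n14 ·f
[49] read 'd'  n14⇒n4 ·f
[50] read 'c'  n4⇒n5
[51] read 'b'  n5⇒n6
[52] read 'b'  n6⇒n7
[53] read 'b'  n7⇒n8
[54] read 'b'  n8⇒n9  emit P1@[49:54],P3@[50:54]
[55] read 'b'  n9⇒n10 ·f
[56] read 'b'  n10⇒n10 ·f
[57] read 'd'  n10⇒n11
[58] read 'b'  n11⇒n12
[59] read 'c'  n12⇒n13  emit P2@[55:59]
[60] read 'a'  n13⇒n0 ·f
[61] read 'a'  n0⇒n0
[62] read 'd'  n0⇒n4
[63] read 'c'  n4⇒n5
[64] read 'b'  n5⇒n6
[65] read 'b'  n6⇒n7
[66] read 'b'  n7⇒n8
[67] read 'b'  n8⇒n9  emit P1@[62:67],P3@[63:67]
[68] read 'c'  n9⇒n14 ·f
[69] read 'b'  n14⇒n15
[70] read 'b'  n15⇒n16

Matches: [[5,1],[5,3],[9,0],[12,0],[19,1],[19,3],[25,2],[30,2],[38,2],[42,0],[47,2],[54,1],[54,3],[59,2],[67,1],[67,3]]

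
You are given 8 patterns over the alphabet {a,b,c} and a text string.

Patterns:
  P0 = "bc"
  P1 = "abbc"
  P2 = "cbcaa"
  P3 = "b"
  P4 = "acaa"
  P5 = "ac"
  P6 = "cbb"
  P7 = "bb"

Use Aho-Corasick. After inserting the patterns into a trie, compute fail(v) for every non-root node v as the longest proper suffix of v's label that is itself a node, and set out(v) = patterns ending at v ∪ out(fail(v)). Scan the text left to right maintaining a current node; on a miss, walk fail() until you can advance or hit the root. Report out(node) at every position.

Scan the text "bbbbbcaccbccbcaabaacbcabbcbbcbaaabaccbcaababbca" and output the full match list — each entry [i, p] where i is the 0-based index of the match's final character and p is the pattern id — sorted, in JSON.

Construct AC machine:
Trie (insert patterns):
  n0 'ε': a→3 b→1 c→7
  n1 'b': b→16 c→2  ←P3
  n2 'bc': ·  ←P0
  n3 'a': b→4 c→12
  n4 'ab': b→5
  n5 'abb': c→6
  n6 'abbc': ·  ←P1
  n7 'c': b→8
  n8 'cb': b→15 c→9
  n9 'cbc': a→10
  n10 'cbca': a→11
  n11 'cbcaa': ·  ←P2
  n12 'ac': a→13  ←P5
  n13 'aca': a→14
  n14 'acaa': ·  ←P4
  n15 'cbb': ·  ←P6
  n16 'bb': ·  ←P7

BFS fail/out derivation:
  n1('b'): parent n0 fail=0; on 'b' 0 → fail=0;  out {3}∪∅={3}
  n3('a'): parent n0 fail=0; on 'a' 0 → fail=0;  out ∅∪∅=∅
  n7('c'): parent n0 fail=0; on 'c' 0 → fail=0;  out ∅∪∅=∅
  n2('bc'): parent n1 fail=0; on 'c' 0 → fail=7;  out {0}∪∅={0}
  n4('ab'): parent n3 fail=0; on 'b' 0 → fail=1;  out ∅∪{3}={3}
  n8('cb'): parent n7 fail=0; on 'b' 0 → fail=1;  out ∅∪{3}={3}
  n12('ac'): parent n3 fail=0; on 'c' 0 → fail=7;  out {5}∪∅={5}
  n16('bb'): parent n1 fail=0; on 'b' 0 → fail=1;  out {7}∪{3}={3,7}
  n5('abb'): parent n4 fail=1; on 'b' 1 → fail=16;  out ∅∪{3,7}={3,7}
  n9('cbc'): parent n8 fail=1; on 'c' 1 → fail=2;  out ∅∪{0}={0}
  n13('aca'): parent n12 fail=7; on 'a' 7→0 → fail=3;  out ∅∪∅=∅
  n15('cbb'): parent n8 fail=1; on 'b' 1 → fail=16;  out {6}∪{3,7}={3,6,7}
  n6('abbc'): parent n5 fail=16; on 'c' 16→1 → fail=2;  out {1}∪{0}={0,1}
  n10('cbca'): parent n9 fail=2; on 'a' 2→7→0 → fail=3;  out ∅∪∅=∅
  n14('acaa'): parent n13 fail=3; on 'a' 3→0 → fail=3;  out {4}∪∅={4}
  n11('cbcaa'): parent n10 fail=3; on 'a' 3→0 → fail=3;  out {2}∪∅={2}

Scan:
i=0 'b': node 0→1  emit P3@[0:0]
i=1 'b': node 1→16  emit P3@[1:1],P7@[0:1]
i=2 'b': node 16→16 (via fail)  emit P3@[2:2],P7@[1:2]
i=3 'b': node 16→16 (via fail)  emit P3@[3:3],P7@[2:3]
i=4 'b': node 16→16 (via fail)  emit P3@[4:4],P7@[3:4]
i=5 'c': node 16→2 (via fail)  emit P0@[4:5]
i=6 'a': node 2→3 (via fail)
i=7 'c': node 3→12  emit P5@[6:7]
i=8 'c': node 12→7 (via fail)
i=9 'b': node 7→8  emit P3@[9:9]
i=10 'c': node 8→9  emit P0@[9:10]
i=11 'c': node 9→7 (via fail)
i=12 'b': node 7→8  emit P3@[12:12]
i=13 'c': node 8→9  emit P0@[12:13]
i=14 'a': node 9→10
i=15 'a': node 10→11  emit P2@[11:15]
i=16 'b': node 11→4 (via fail)  emit P3@[16:16]
i=17 'a': node 4→3 (via fail)
i=18 'a': node 3→3 (via fail)
i=19 'c': node 3→12  emit P5@[18:19]
i=20 'b': node 12→8 (via fail)  emit P3@[20:20]
i=21 'c': node 8→9  emit P0@[20:21]
i=22 'a': node 9→10
i=23 'b': node 10→4 (via fail)  emit P3@[23:23]
i=24 'b': node 4→5  emit P3@[24:24],P7@[23:24]
i=25 'c': node 5→6  emit P0@[24:25],P1@[22:25]
i=26 'b': node 6→8 (via fail)  emit P3@[26:26]
i=27 'b': node 8→15  emit P3@[27:27],P6@[25:27],P7@[26:27]
i=28 'c': node 15→2 (via fail)  emit P0@[27:28]
i=29 'b': node 2→8 (via fail)  emit P3@[29:29]
i=30 'a': node 8→3 (via fail)
i=31 'a': node 3→3 (via fail)
i=32 'a': node 3→3 (via fail)
i=33 'b': node 3→4  emit P3@[33:33]
i=34 'a': node 4→3 (via fail)
i=35 'c': node 3→12  emit P5@[34:35]
i=36 'c': node 12→7 (via fail)
i=37 'b': node 7→8  emit P3@[37:37]
i=38 'c': node 8→9  emit P0@[37:38]
i=39 'a': node 9→10
i=40 'a': node 10→11  emit P2@[36:40]
i=41 'b': node 11→4 (via fail)  emit P3@[41:41]
i=42 'a': node 4→3 (via fail)
i=43 'b': node 3→4  emit P3@[43:43]
i=44 'b': node 4→5  emit P3@[44:44],P7@[43:44]
i=45 'c': node 5→6  emit P0@[44:45],P1@[42:45]
i=46 'a': node 6→3 (via fail)

Result: [[0,3],[1,3],[1,7],[2,3],[2,7],[3,3],[3,7],[4,3],[4,7],[5,0],[7,5],[9,3],[10,0],[12,3],[13,0],[15,2],[16,3],[19,5],[20,3],[21,0],[23,3],[24,3],[24,7],[25,0],[25,1],[26,3],[27,3],[27,6],[27,7],[28,0],[29,3],[33,3],[35,5],[37,3],[38,0],[40,2],[41,3],[43,3],[44,3],[44,7],[45,0],[45,1]]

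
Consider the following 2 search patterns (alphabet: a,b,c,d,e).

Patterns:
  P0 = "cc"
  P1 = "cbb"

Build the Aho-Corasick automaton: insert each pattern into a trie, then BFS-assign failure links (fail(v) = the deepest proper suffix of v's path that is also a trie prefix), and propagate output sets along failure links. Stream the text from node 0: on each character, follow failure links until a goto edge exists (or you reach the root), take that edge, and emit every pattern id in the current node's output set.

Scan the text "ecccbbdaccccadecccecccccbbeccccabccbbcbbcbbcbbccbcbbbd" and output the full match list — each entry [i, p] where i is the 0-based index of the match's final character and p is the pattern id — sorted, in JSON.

Construct AC machine:
Trie (insert patterns):
  0='ε' goto c→1
  1='c' goto b→3 c→2
  2='cc' goto ·  [P0 ends]
  3='cb' goto b→4
  4='cbb' goto ·  [P1 ends]

BFS fail/out derivation:
  n1('c'): parent n0 fail=0; on 'c' 0 → fail=0;  out ∅∪∅=∅
  n2('cc'): parent n1 fail=0; on 'c' 0 → fail=1;  out {0}∪∅={0}
  n3('cb'): parent n1 fail=0; on 'b' 0 → fail=0;  out ∅∪∅=∅
  n4('cbb'): parent n3 fail=0; on 'b' 0 → fail=0;  out {1}∪∅={1}

Text stream:
i=0 'e': node 0→0
i=1 'c': node 0→1
i=2 'c': node 1→2  → match P0@[1:2]
i=3 'c': node 2→2 ·f  → match P0@[2:3]
i=4 'b': node 2→3 ·f
i=5 'b': node 3→4  → match P1@[3:5]
i=6 'd': node 4→0 ·f
i=7 'a': node 0→0
i=8 'c': node 0→1
i=9 'c': node 1→2  → match P0@[8:9]
i=10 'c': node 2→2 ·f  → match P0@[9:10]
i=11 'c': node 2→2 ·f  → match P0@[10:11]
i=12 'a': node 2→0 ·f
i=13 'd': node 0→0
i=14 'e': node 0→0
i=15 'c': node 0→1
i=16 'c': node 1→2  → match P0@[15:16]
i=17 'c': node 2→2 ·f  → match P0@[16:17]
i=18 'e': node 2→0 ·f
i=19 'c': node 0→1
i=20 'c': node 1→2  → match P0@[19:20]
i=21 'c': node 2→2 ·f  → match P0@[20:21]
i=22 'c': node 2→2 ·f  → match P0@[21:22]
i=23 'c': node 2→2 ·f  → match P0@[22:23]
i=24 'b': node 2→3 ·f
i=25 'b': node 3→4  → match P1@[23:25]
i=26 'e': node 4→0 ·f
i=27 'c': node 0→1
i=28 'c': node 1→2  → match P0@[27:28]
i=29 'c': node 2→2 ·f  → match P0@[28:29]
i=30 'c': node 2→2 ·f  → match P0@[29:30]
i=31 'a': node 2→0 ·f
i=32 'b': node 0→0
i=33 'c': node 0→1
i=34 'c': node 1→2  → match P0@[33:34]
i=35 'b': node 2→3 ·f
i=36 'b': node 3→4  → match P1@[34:36]
i=37 'c': node 4→1 ·f
i=38 'b': node 1→3
i=39 'b': node 3→4  → match P1@[37:39]
i=40 'c': node 4→1 ·f
i=41 'b': node 1→3
i=42 'b': node 3→4  → match P1@[40:42]
i=43 'c': node 4→1 ·f
i=44 'b': node 1→3
i=45 'b': node 3→4  → match P1@[43:45]
i=46 'c': node 4→1 ·f
i=47 'c': node 1→2  → match P0@[46:47]
i=48 'b': node 2→3 ·f
i=49 'c': node 3→1 ·f
i=50 'b': node 1→3
i=51 'b': node 3→4  → match P1@[49:51]
i=52 'b': node 4→0 ·f
i=53 'd': node 0→0

All matches (sorted): [[2,0],[3,0],[5,1],[9,0],[10,0],[11,0],[16,0],[17,0],[20,0],[21,0],[22,0],[23,0],[25,1],[28,0],[29,0],[30,0],[34,0],[36,1],[39,1],[42,1],[45,1],[47,0],[51,1]]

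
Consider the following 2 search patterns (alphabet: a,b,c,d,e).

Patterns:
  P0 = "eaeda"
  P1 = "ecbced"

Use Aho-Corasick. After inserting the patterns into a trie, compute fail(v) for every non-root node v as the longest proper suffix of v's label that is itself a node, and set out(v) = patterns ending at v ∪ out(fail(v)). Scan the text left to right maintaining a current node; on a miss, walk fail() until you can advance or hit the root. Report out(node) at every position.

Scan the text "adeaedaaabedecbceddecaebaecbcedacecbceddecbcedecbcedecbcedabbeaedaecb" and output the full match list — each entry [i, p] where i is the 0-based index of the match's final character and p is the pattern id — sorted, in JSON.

Build:
Trie (insert patterns):
  0='ε' goto e→1
  1='e' goto a→2 c→6
  2='ea' goto e→3
  3='eae' goto d→4
  4='eaed' goto a→5
  5='eaeda' goto ·  ←P0
  6='ec' goto b→7
  7='ecb' goto c→8
  8='ecbc' goto e→9
  9='ecbce' goto d→10
  10='ecbced' goto ·  ←P1

Failure links (BFS by depth):
  fail(1) 'e': from fail(0)=0 chase 'e': 0 ⇒ 0;  out=∅∪out(0)=∅
  fail(2) 'ea': from fail(1)=0 chase 'a': 0 ⇒ 0;  out=∅∪out(0)=∅
  fail(6) 'ec': from fail(1)=0 chase 'c': 0 ⇒ 0;  out=∅∪out(0)=∅
  fail(3) 'eae': from fail(2)=0 chase 'e': 0 ⇒ 1;  out=∅∪out(1)=∅
  fail(7) 'ecb': from fail(6)=0 chase 'b': 0 ⇒ 0;  out=∅∪out(0)=∅
  fail(4) 'eaed': from fail(3)=1 chase 'd': 1→0 ⇒ 0;  out=∅∪out(0)=∅
  fail(8) 'ecbc': from fail(7)=0 chase 'c': 0 ⇒ 0;  out=∅∪out(0)=∅
  fail(5) 'eaeda': from fail(4)=0 chase 'a': 0 ⇒ 0;  out={0}∪out(0)={0}
  fail(9) 'ecbce': from fail(8)=0 chase 'e': 0 ⇒ 1;  out=∅∪out(1)=∅
  fail(10) 'ecbced': from fail(9)=1 chase 'd': 1→0 ⇒ 0;  out={1}∪out(0)={1}

Run:
pos 0 'a': at 0
pos 1 'd': at 0
pos 2 'e': at 1
pos 3 'a': at 2
pos 4 'e': at 3
pos 5 'd': at 4
pos 6 'a': at 5  ** P0@[2:6]
pos 7 'a': at 0 ·f
pos 8 'a': at 0
pos 9 'b': at 0
pos 10 'e': at 1
pos 11 'd': at 0 ·f
pos 12 'e': at 1
pos 13 'c': at 6
pos 14 'b': at 7
pos 15 'c': at 8
pos 16 'e': at 9
pos 17 'd': at 10  ** P1@[12:17]
pos 18 'd': at 0 ·f
pos 19 'e': at 1
pos 20 'c': at 6
pos 21 'a': at 0 ·f
pos 22 'e': at 1
pos 23 'b': at 0 ·f
pos 24 'a': at 0
pos 25 'e': at 1
pos 26 'c': at 6
pos 27 'b': at 7
pos 28 'c': at 8
pos 29 'e': at 9
pos 30 'd': at 10  ** P1@[25:30]
pos 31 'a': at 0 ·f
pos 32 'c': at 0
pos 33 'e': at 1
pos 34 'c': at 6
pos 35 'b': at 7
pos 36 'c': at 8
pos 37 'e': at 9
pos 38 'd': at 10  ** P1@[33:38]
pos 39 'd': at 0 ·f
pos 40 'e': at 1
pos 41 'c': at 6
pos 42 'b': at 7
pos 43 'c': at 8
pos 44 'e': at 9
pos 45 'd': at 10  ** P1@[40:45]
pos 46 'e': at 1 ·f
pos 47 'c': at 6
pos 48 'b': at 7
pos 49 'c': at 8
pos 50 'e': at 9
pos 51 'd': at 10  ** P1@[46:51]
pos 52 'e': at 1 ·f
pos 53 'c': at 6
pos 54 'b': at 7
pos 55 'c': at 8
pos 56 'e': at 9
pos 57 'd': at 10  ** P1@[52:57]
pos 58 'a': at 0 ·f
pos 59 'b': at 0
pos 60 'b': at 0
pos 61 'e': at 1
pos 62 'a': at 2
pos 63 'e': at 3
pos 64 'd': at 4
pos 65 'a': at 5  ** P0@[61:65]
pos 66 'e': at 1 ·f
pos 67 'c': at 6
pos 68 'b': at 7

All matches (sorted): [[6,0],[17,1],[30,1],[38,1],[45,1],[51,1],[57,1],[65,0]]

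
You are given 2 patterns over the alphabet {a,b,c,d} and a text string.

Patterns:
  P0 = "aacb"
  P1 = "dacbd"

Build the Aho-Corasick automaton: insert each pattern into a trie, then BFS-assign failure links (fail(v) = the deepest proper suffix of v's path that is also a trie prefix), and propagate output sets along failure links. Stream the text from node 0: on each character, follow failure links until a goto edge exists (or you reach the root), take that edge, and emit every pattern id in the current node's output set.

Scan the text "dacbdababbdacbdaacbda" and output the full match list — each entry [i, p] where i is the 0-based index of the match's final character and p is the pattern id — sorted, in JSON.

Build automaton:
Trie (insert patterns):
  0='ε' goto a→1 d→5
  1='a' goto a→2
  2='aa' goto c→3
  3='aac' goto b→4
  4='aacb' goto ·  ←P0
  5='d' goto a→6
  6='da' goto c→7
  7='dac' goto b→8
  8='dacb' goto d→9
  9='dacbd' goto ·  ←P1

BFS fail/out derivation:
  fail(1) 'a': from fail(0)=0 chase 'a': 0 ⇒ 0;  out=∅∪out(0)=∅
  fail(5) 'd': from fail(0)=0 chase 'd': 0 ⇒ 0;  out=∅∪out(0)=∅
  fail(2) 'aa': from fail(1)=0 chase 'a': 0 ⇒ 1;  out=∅∪out(1)=∅
  fail(6) 'da': from fail(5)=0 chase 'a': 0 ⇒ 1;  out=∅∪out(1)=∅
  fail(3) 'aac': from fail(2)=1 chase 'c': 1→0 ⇒ 0;  out=∅∪out(0)=∅
  fail(7) 'dac': from fail(6)=1 chase 'c': 1→0 ⇒ 0;  out=∅∪out(0)=∅
  fail(4) 'aacb': from fail(3)=0 chase 'b': 0 ⇒ 0;  out={0}∪out(0)={0}
  fail(8) 'dacb': from fail(7)=0 chase 'b': 0 ⇒ 0;  out=∅∪out(0)=∅
  fail(9) 'dacbd': from fail(8)=0 chase 'd': 0 ⇒ 5;  out={1}∪out(5)={1}

Scan:
i=0 'd': node 0→5
i=1 'a': node 5→6
i=2 'c': node 6→7
i=3 'b': node 7→8
i=4 'd': node 8→9  emit P1@[0:4]
i=5 'a': node 9→6 (fail-walked)
i=6 'b': node 6→0 (fail-walked)
i=7 'a': node 0→1
i=8 'b': node 1→0 (fail-walked)
i=9 'b': node 0→0
i=10 'd': node 0→5
i=11 'a': node 5→6
i=12 'c': node 6→7
i=13 'b': node 7→8
i=14 'd': node 8→9  emit P1@[10:14]
i=15 'a': node 9→6 (fail-walked)
i=16 'a': node 6→2 (fail-walked)
i=17 'c': node 2→3
i=18 'b': node 3→4  emit P0@[15:18]
i=19 'd': node 4→5 (fail-walked)
i=20 'a': node 5→6

Matches: [[4,1],[14,1],[18,0]]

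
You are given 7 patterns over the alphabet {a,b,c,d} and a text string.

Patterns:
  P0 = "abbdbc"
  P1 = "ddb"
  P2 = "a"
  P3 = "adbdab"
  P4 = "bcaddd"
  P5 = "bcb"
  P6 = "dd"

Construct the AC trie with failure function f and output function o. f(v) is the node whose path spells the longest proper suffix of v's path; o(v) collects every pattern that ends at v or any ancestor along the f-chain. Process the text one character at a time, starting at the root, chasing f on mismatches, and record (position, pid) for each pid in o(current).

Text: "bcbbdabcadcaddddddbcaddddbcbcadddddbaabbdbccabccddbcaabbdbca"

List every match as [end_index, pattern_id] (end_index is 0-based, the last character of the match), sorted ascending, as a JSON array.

Construct AC machine:
Trie (insert patterns):
  0='ε' goto a→1 b→15 d→7
  1='a' goto b→2 d→10  [P2 ends]
  2='ab' goto b→3
  3='abb' goto d→4
  4='abbd' goto b→5
  5='abbdb' goto c→6
  6='abbdbc' goto ·  [P0 ends]
  7='d' goto d→8
  8='dd' goto b→9  [P6 ends]
  9='ddb' goto ·  [P1 ends]
  10='ad' goto b→11
  11='adb' goto d→12
  12='adbd' goto a→13
  13='adbda' goto b→14
  14='adbdab' goto ·  [P3 ends]
  15='b' goto c→16
  16='bc' goto a→17 b→21
  17='bca' goto d→18
  18='bcad' goto d→19
  19='bcadd' goto d→20
  20='bcaddd' goto ·  [P4 ends]
  21='bcb' goto ·  [P5 ends]

BFS fail/out derivation:
  fail(1) 'a': from fail(0)=0 chase 'a': 0 ⇒ 0;  out={2}∪out(0)={2}
  fail(7) 'd': from fail(0)=0 chase 'd': 0 ⇒ 0;  out=∅∪out(0)=∅
  fail(15) 'b': from fail(0)=0 chase 'b': 0 ⇒ 0;  out=∅∪out(0)=∅
  fail(2) 'ab': from fail(1)=0 chase 'b': 0 ⇒ 15;  out=∅∪out(15)=∅
  fail(8) 'dd': from fail(7)=0 chase 'd': 0 ⇒ 7;  out={6}∪out(7)={6}
  fail(10) 'ad': from fail(1)=0 chase 'd': 0 ⇒ 7;  out=∅∪out(7)=∅
  fail(16) 'bc': from fail(15)=0 chase 'c': 0 ⇒ 0;  out=∅∪out(0)=∅
  fail(3) 'abb': from fail(2)=15 chase 'b': 15→0 ⇒ 15;  out=∅∪out(15)=∅
  fail(9) 'ddb': from fail(8)=7 chase 'b': 7→0 ⇒ 15;  out={1}∪out(15)={1}
  fail(11) 'adb': from fail(10)=7 chase 'b': 7→0 ⇒ 15;  out=∅∪out(15)=∅
  fail(17) 'bca': from fail(16)=0 chase 'a': 0 ⇒ 1;  out=∅∪out(1)={2}
  fail(21) 'bcb': from fail(16)=0 chase 'b': 0 ⇒ 15;  out={5}∪out(15)={5}
  fail(4) 'abbd': from fail(3)=15 chase 'd': 15→0 ⇒ 7;  out=∅∪out(7)=∅
  fail(12) 'adbd': from fail(11)=15 chase 'd': 15→0 ⇒ 7;  out=∅∪out(7)=∅
  fail(18) 'bcad': from fail(17)=1 chase 'd': 1 ⇒ 10;  out=∅∪out(10)=∅
  fail(5) 'abbdb': from fail(4)=7 chase 'b': 7→0 ⇒ 15;  out=∅∪out(15)=∅
  fail(13) 'adbda': from fail(12)=7 chase 'a': 7→0 ⇒ 1;  out=∅∪out(1)={2}
  fail(19) 'bcadd': from fail(18)=10 chase 'd': 10→7 ⇒ 8;  out=∅∪out(8)={6}
  fail(6) 'abbdbc': from fail(5)=15 chase 'c': 15 ⇒ 16;  out={0}∪out(16)={0}
  fail(14) 'adbdab': from fail(13)=1 chase 'b': 1 ⇒ 2;  out={3}∪out(2)={3}
  fail(20) 'bcaddd': from fail(19)=8 chase 'd': 8→7 ⇒ 8;  out={4}∪out(8)={4,6}

Run:
[0] read 'b'  n0⇒n15
[1] read 'c'  n15⇒n16
[2] read 'b'  n16⇒n21  → match P5@[0:2]
[3] read 'b'  n21⇒n15 (fail-walked)
[4] read 'd'  n15⇒n7 (fail-walked)
[5] read 'a'  n7⇒n1 (fail-walked)  → match P2@[5:5]
[6] read 'b'  n1⇒n2
[7] read 'c'  n2⇒n16 (fail-walked)
[8] read 'a'  n16⇒n17  → match P2@[8:8]
[9] read 'd'  n17⇒n18
[10] read 'c'  n18⇒n0 (fail-walked)
[11] read 'a'  n0⇒n1  → match P2@[11:11]
[12] read 'd'  n1⇒n10
[13] read 'd'  n10⇒n8 (fail-walked)  → match P6@[12:13]
[14] read 'd'  n8⇒n8 (fail-walked)  → match P6@[13:14]
[15] read 'd'  n8⇒n8 (fail-walked)  → match P6@[14:15]
[16] read 'd'  n8⇒n8 (fail-walked)  → match P6@[15:16]
[17] read 'd'  n8⇒n8 (fail-walked)  → match P6@[16:17]
[18] read 'b'  n8⇒n9  → match P1@[16:18]
[19] read 'c'  n9⇒n16 (fail-walked)
[20] read 'a'  n16⇒n17  → match P2@[20:20]
[21] read 'd'  n17⇒n18
[22] read 'd'  n18⇒n19  → match P6@[21:22]
[23] read 'd'  n19⇒n20  → match P4@[18:23],P6@[22:23]
[24] read 'd'  n20⇒n8 (fail-walked)  → match P6@[23:24]
[25] read 'b'  n8⇒n9  → match P1@[23:25]
[26] read 'c'  n9⇒n16 (fail-walked)
[27] read 'b'  n16⇒n21  → match P5@[25:27]
[28] read 'c'  n21⇒n16 (fail-walked)
[29] read 'a'  n16⇒n17  → match P2@[29:29]
[30] read 'd'  n17⇒n18
[31] read 'd'  n18⇒n19  → match P6@[30:31]
[32] read 'd'  n19⇒n20  → match P4@[27:32],P6@[31:32]
[33] read 'd'  n20⇒n8 (fail-walked)  → match P6@[32:33]
[34] read 'd'  n8⇒n8 (fail-walked)  → match P6@[33:34]
[35] read 'b'  n8⇒n9  → match P1@[33:35]
[36] read 'a'  n9⇒n1 (fail-walked)  → match P2@[36:36]
[37] read 'a'  n1⇒n1 (fail-walked)  → match P2@[37:37]
[38] read 'b'  n1⇒n2
[39] read 'b'  n2⇒n3
[40] read 'd'  n3⇒n4
[41] read 'b'  n4⇒n5
[42] read 'c'  n5⇒n6  → match P0@[37:42]
[43] read 'c'  n6⇒n0 (fail-walked)
[44] read 'a'  n0⇒n1  → match P2@[44:44]
[45] read 'b'  n1⇒n2
[46] read 'c'  n2⇒n16 (fail-walked)
[47] read 'c'  n16⇒n0 (fail-walked)
[48] read 'd'  n0⇒n7
[49] read 'd'  n7⇒n8  → match P6@[48:49]
[50] read 'b'  n8⇒n9  → match P1@[48:50]
[51] read 'c'  n9⇒n16 (fail-walked)
[52] read 'a'  n16⇒n17  → match P2@[52:52]
[53] read 'a'  n17⇒n1 (fail-walked)  → match P2@[53:53]
[54] read 'b'  n1⇒n2
[55] read 'b'  n2⇒n3
[56] read 'd'  n3⇒n4
[57] read 'b'  n4⇒n5
[58] read 'c'  n5⇒n6  → match P0@[53:58]
[59] read 'a'  n6⇒n17 (fail-walked)  → match P2@[59:59]

All matches (sorted): [[2,5],[5,2],[8,2],[11,2],[13,6],[14,6],[15,6],[16,6],[17,6],[18,1],[20,2],[22,6],[23,4],[23,6],[24,6],[25,1],[27,5],[29,2],[31,6],[32,4],[32,6],[33,6],[34,6],[35,1],[36,2],[37,2],[42,0],[44,2],[49,6],[50,1],[52,2],[53,2],[58,0],[59,2]]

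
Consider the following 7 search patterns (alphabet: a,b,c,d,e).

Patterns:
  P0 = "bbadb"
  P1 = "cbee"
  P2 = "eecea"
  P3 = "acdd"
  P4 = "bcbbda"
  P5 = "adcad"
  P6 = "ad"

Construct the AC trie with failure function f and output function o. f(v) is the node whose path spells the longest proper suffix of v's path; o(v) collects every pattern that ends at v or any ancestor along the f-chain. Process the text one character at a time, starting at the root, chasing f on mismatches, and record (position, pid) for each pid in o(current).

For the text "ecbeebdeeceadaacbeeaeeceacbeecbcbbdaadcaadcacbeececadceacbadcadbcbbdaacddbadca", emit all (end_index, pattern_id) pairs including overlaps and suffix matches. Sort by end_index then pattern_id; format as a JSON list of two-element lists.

Construct AC machine:
Trie nodes:
  n0 'ε': a→15 b→1 c→6 e→10
  n1 'b': b→2 c→19
  n2 'bb': a→3
  n3 'bba': d→4
  n4 'bbad': b→5
  n5 'bbadb': ·  [P0 ends]
  n6 'c': b→7
  n7 'cb': e→8
  n8 'cbe': e→9
  n9 'cbee': ·  [P1 ends]
  n10 'e': e→11
  n11 'ee': c→12
  n12 'eec': e→13
  n13 'eece': a→14
  n14 'eecea': ·  [P2 ends]
  n15 'a': c→16 d→24
  n16 'ac': d→17
  n17 'acd': d→18
  n18 'acdd': ·  [P3 ends]
  n19 'bc': b→20
  n20 'bcb': b→21
  n21 'bcbb': d→22
  n22 'bcbbd': a→23
  n23 'bcbbda': ·  [P4 ends]
  n24 'ad': c→25  [P6 ends]
  n25 'adc': a→26
  n26 'adca': d→27
  n27 'adcad': ·  [P5 ends]

Failure links (BFS by depth):
  n1('b'): parent n0 fail=0; on 'b' 0 → fail=0;  out ∅∪∅=∅
  n6('c'): parent n0 fail=0; on 'c' 0 → fail=0;  out ∅∪∅=∅
  n10('e'): parent n0 fail=0; on 'e' 0 → fail=0;  out ∅∪∅=∅
  n15('a'): parent n0 fail=0; on 'a' 0 → fail=0;  out ∅∪∅=∅
  n2('bb'): parent n1 fail=0; on 'b' 0 → fail=1;  out ∅∪∅=∅
  n7('cb'): parent n6 fail=0; on 'b' 0 → fail=1;  out ∅∪∅=∅
  n11('ee'): parent n10 fail=0; on 'e' 0 → fail=10;  out ∅∪∅=∅
  n16('ac'): parent n15 fail=0; on 'c' 0 → fail=6;  out ∅∪∅=∅
  n19('bc'): parent n1 fail=0; on 'c' 0 → fail=6;  out ∅∪∅=∅
  n24('ad'): parent n15 fail=0; on 'd' 0 → fail=0;  out {6}∪∅={6}
  n3('bba'): parent n2 fail=1; on 'a' 1→0 → fail=15;  out ∅∪∅=∅
  n8('cbe'): parent n7 fail=1; on 'e' 1→0 → fail=10;  out ∅∪∅=∅
  n12('eec'): parent n11 fail=10; on 'c' 10→0 → fail=6;  out ∅∪∅=∅
  n17('acd'): parent n16 fail=6; on 'd' 6→0 → fail=0;  out ∅∪∅=∅
  n20('bcb'): parent n19 fail=6; on 'b' 6 → fail=7;  out ∅∪∅=∅
  n25('adc'): parent n24 fail=0; on 'c' 0 → fail=6;  out ∅∪∅=∅
  n4('bbad'): parent n3 fail=15; on 'd' 15 → fail=24;  out ∅∪{6}={6}
  n9('cbee'): parent n8 fail=10; on 'e' 10 → fail=11;  out {1}∪∅={1}
  n13('eece'): parent n12 fail=6; on 'e' 6→0 → fail=10;  out ∅∪∅=∅
  n18('acdd'): parent n17 fail=0; on 'd' 0 → fail=0;  out {3}∪∅={3}
  n21('bcbb'): parent n20 fail=7; on 'b' 7→1 → fail=2;  out ∅∪∅=∅
  n26('adca'): parent n25 fail=6; on 'a' 6→0 → fail=15;  out ∅∪∅=∅
  n5('bbadb'): parent n4 fail=24; on 'b' 24→0 → fail=1;  out {0}∪∅={0}
  n14('eecea'): parent n13 fail=10; on 'a' 10→0 → fail=15;  out {2}∪∅={2}
  n22('bcbbd'): parent n21 fail=2; on 'd' 2→1→0 → fail=0;  out ∅∪∅=∅
  n27('adcad'): parent n26 fail=15; on 'd' 15 → fail=24;  out {5}∪{6}={5,6}
  n23('bcbbda'): parent n22 fail=0; on 'a' 0 → fail=15;  out {4}∪∅={4}

Run:
[0] read 'e'  n0⇒n10
[1] read 'c'  n10⇒n6 (via fail)
[2] read 'b'  n6⇒n7
[3] read 'e'  n7⇒n8
[4] read 'e'  n8⇒n9  emit P1@[1:4]
[5] read 'b'  n9⇒n1 (via fail)
[6] read 'd'  n1⇒n0 (via fail)
[7] read 'e'  n0⇒n10
[8] read 'e'  n10⇒n11
[9] read 'c'  n11⇒n12
[10] read 'e'  n12⇒n13
[11] read 'a'  n13⇒n14  emit P2@[7:11]
[12] read 'd'  n14⇒n24 (via fail)  emit P6@[11:12]
[13] read 'a'  n24⇒n15 (via fail)
[14] read 'a'  n15⇒n15 (via fail)
[15] read 'c'  n15⇒n16
[16] read 'b'  n16⇒n7 (via fail)
[17] read 'e'  n7⇒n8
[18] read 'e'  n8⇒n9  emit P1@[15:18]
[19] read 'a'  n9⇒n15 (via fail)
[20] read 'e'  n15⇒n10 (via fail)
[21] read 'e'  n10⇒n11
[22] read 'c'  n11⇒n12
[23] read 'e'  n12⇒n13
[24] read 'a'  n13⇒n14  emit P2@[20:24]
[25] read 'c'  n14⇒n16 (via fail)
[26] read 'b'  n16⇒n7 (via fail)
[27] read 'e'  n7⇒n8
[28] read 'e'  n8⇒n9  emit P1@[25:28]
[29] read 'c'  n9⇒n12 (via fail)
[30] read 'b'  n12⇒n7 (via fail)
[31] read 'c'  n7⇒n19 (via fail)
[32] read 'b'  n19⇒n20
[33] read 'b'  n20⇒n21
[34] read 'd'  n21⇒n22
[35] read 'a'  n22⇒n23  emit P4@[30:35]
[36] read 'a'  n23⇒n15 (via fail)
[37] read 'd'  n15⇒n24  emit P6@[36:37]
[38] read 'c'  n24⇒n25
[39] read 'a'  n25⇒n26
[40] read 'a'  n26⇒n15 (via fail)
[41] read 'd'  n15⇒n24  emit P6@[40:41]
[42] read 'c'  n24⇒n25
[43] read 'a'  n25⇒n26
[44] read 'c'  n26⇒n16 (via fail)
[45] read 'b'  n16⇒n7 (via fail)
[46] read 'e'  n7⇒n8
[47] read 'e'  n8⇒n9  emit P1@[44:47]
[48] read 'c'  n9⇒n12 (via fail)
[49] read 'e'  n12⇒n13
[50] read 'c'  n13⇒n6 (via fail)
[51] read 'a'  n6⇒n15 (via fail)
[52] read 'd'  n15⇒n24  emit P6@[51:52]
[53] read 'c'  n24⇒n25
[54] read 'e'  n25⇒n10 (via fail)
[55] read 'a'  n10⇒n15 (via fail)
[56] read 'c'  n15⇒n16
[57] read 'b'  n16⇒n7 (via fail)
[58] read 'a'  n7⇒n15 (via fail)
[59] read 'd'  n15⇒n24  emit P6@[58:59]
[60] read 'c'  n24⇒n25
[61] read 'a'  n25⇒n26
[62] read 'd'  n26⇒n27  emit P5@[58:62],P6@[61:62]
[63] read 'b'  n27⇒n1 (via fail)
[64] read 'c'  n1⇒n19
[65] read 'b'  n19⇒n20
[66] read 'b'  n20⇒n21
[67] read 'd'  n21⇒n22
[68] read 'a'  n22⇒n23  emit P4@[63:68]
[69] read 'a'  n23⇒n15 (via fail)
[70] read 'c'  n15⇒n16
[71] read 'd'  n16⇒n17
[72] read 'd'  n17⇒n18  emit P3@[69:72]
[73] read 'b'  n18⇒n1 (via fail)
[74] read 'a'  n1⇒n15 (via fail)
[75] read 'd'  n15⇒n24  emit P6@[74:75]
[76] read 'c'  n24⇒n25
[77] read 'a'  n25⇒n26

Matches: [[4,1],[11,2],[12,6],[18,1],[24,2],[28,1],[35,4],[37,6],[41,6],[47,1],[52,6],[59,6],[62,5],[62,6],[68,4],[72,3],[75,6]]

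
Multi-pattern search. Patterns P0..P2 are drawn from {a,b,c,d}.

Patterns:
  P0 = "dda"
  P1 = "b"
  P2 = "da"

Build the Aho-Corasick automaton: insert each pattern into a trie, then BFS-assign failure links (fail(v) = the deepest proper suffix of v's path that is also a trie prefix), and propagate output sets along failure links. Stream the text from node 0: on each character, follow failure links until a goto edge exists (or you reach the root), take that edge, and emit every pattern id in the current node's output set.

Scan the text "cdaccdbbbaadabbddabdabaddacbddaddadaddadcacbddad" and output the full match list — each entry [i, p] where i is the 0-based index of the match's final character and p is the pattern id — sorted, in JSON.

Build:
Trie nodes:
  0='ε' goto b→4 d→1
  1='d' goto a→5 d→2
  2='dd' goto a→3
  3='dda' goto ·  [P0 ends]
  4='b' goto ·  [P1 ends]
  5='da' goto ·  [P2 ends]

BFS fail/out derivation:
  n1('d'): parent n0 fail=0; on 'd' 0 → fail=0;  out ∅∪∅=∅
  n4('b'): parent n0 fail=0; on 'b' 0 → fail=0;  out {1}∪∅={1}
  n2('dd'): parent n1 fail=0; on 'd' 0 → fail=1;  out ∅∪∅=∅
  n5('da'): parent n1 fail=0; on 'a' 0 → fail=0;  out {2}∪∅={2}
  n3('dda'): parent n2 fail=1; on 'a' 1 → fail=5;  out {0}∪{2}={0,2}

Run:
[0] read 'c'  n0⇒n0
[1] read 'd'  n0⇒n1
[2] read 'a'  n1⇒n5  ** P2@[1:2]
[3] read 'c'  n5⇒n0 ·f
[4] read 'c'  n0⇒n0
[5] read 'd'  n0⇒n1
[6] read 'b'  n1⇒n4 ·f  ** P1@[6:6]
[7] read 'b'  n4⇒n4 ·f  ** P1@[7:7]
[8] read 'b'  n4⇒n4 ·f  ** P1@[8:8]
[9] read 'a'  n4⇒n0 ·f
[10] read 'a'  n0⇒n0
[11] read 'd'  n0⇒n1
[12] read 'a'  n1⇒n5  ** P2@[11:12]
[13] read 'b'  n5⇒n4 ·f  ** P1@[13:13]
[14] read 'b'  n4⇒n4 ·f  ** P1@[14:14]
[15] read 'd'  n4⇒n1 ·f
[16] read 'd'  n1⇒n2
[17] read 'a'  n2⇒n3  ** P0@[15:17],P2@[16:17]
[18] read 'b'  n3⇒n4 ·f  ** P1@[18:18]
[19] read 'd'  n4⇒n1 ·f
[20] read 'a'  n1⇒n5  ** P2@[19:20]
[21] read 'b'  n5⇒n4 ·f  ** P1@[21:21]
[22] read 'a'  n4⇒n0 ·f
[23] read 'd'  n0⇒n1
[24] read 'd'  n1⇒n2
[25] read 'a'  n2⇒n3  ** P0@[23:25],P2@[24:25]
[26] read 'c'  n3⇒n0 ·f
[27] read 'b'  n0⇒n4  ** P1@[27:27]
[28] read 'd'  n4⇒n1 ·f
[29] read 'd'  n1⇒n2
[30] read 'a'  n2⇒n3  ** P0@[28:30],P2@[29:30]
[31] read 'd'  n3⇒n1 ·f
[32] read 'd'  n1⇒n2
[33] read 'a'  n2⇒n3  ** P0@[31:33],P2@[32:33]
[34] read 'd'  n3⇒n1 ·f
[35] read 'a'  n1⇒n5  ** P2@[34:35]
[36] read 'd'  n5⇒n1 ·f
[37] read 'd'  n1⇒n2
[38] read 'a'  n2⇒n3  ** P0@[36:38],P2@[37:38]
[39] read 'd'  n3⇒n1 ·f
[40] read 'c'  n1⇒n0 ·f
[41] read 'a'  n0⇒n0
[42] read 'c'  n0⇒n0
[43] read 'b'  n0⇒n4  ** P1@[43:43]
[44] read 'd'  n4⇒n1 ·f
[45] read 'd'  n1⇒n2
[46] read 'a'  n2⇒n3  ** P0@[44:46],P2@[45:46]
[47] read 'd'  n3⇒n1 ·f

Matches: [[2,2],[6,1],[7,1],[8,1],[12,2],[13,1],[14,1],[17,0],[17,2],[18,1],[20,2],[21,1],[25,0],[25,2],[27,1],[30,0],[30,2],[33,0],[33,2],[35,2],[38,0],[38,2],[43,1],[46,0],[46,2]]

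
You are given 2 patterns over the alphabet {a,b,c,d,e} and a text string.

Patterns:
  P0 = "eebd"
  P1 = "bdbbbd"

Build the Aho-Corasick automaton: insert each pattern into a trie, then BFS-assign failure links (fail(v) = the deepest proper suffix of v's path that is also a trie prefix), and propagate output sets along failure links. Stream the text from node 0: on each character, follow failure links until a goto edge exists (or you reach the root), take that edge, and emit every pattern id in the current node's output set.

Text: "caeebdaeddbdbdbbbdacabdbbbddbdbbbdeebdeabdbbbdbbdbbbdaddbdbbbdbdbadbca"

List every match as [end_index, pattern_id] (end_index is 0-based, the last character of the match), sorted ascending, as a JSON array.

Build automaton:
Trie nodes:
  n0 'ε': b→5 e→1
  n1 'e': e→2
  n2 'ee': b→3
  n3 'eeb': d→4
  n4 'eebd': ·  [P0 ends]
  n5 'b': d→6
  n6 'bd': b→7
  n7 'bdb': b→8
  n8 'bdbb': b→9
  n9 'bdbbb': d→10
  n10 'bdbbbd': ·  [P1 ends]

BFS fail/out derivation:
  n1('e'): parent n0 fail=0; on 'e' 0 → fail=0;  out ∅∪∅=∅
  n5('b'): parent n0 fail=0; on 'b' 0 → fail=0;  out ∅∪∅=∅
  n2('ee'): parent n1 fail=0; on 'e' 0 → fail=1;  out ∅∪∅=∅
  n6('bd'): parent n5 fail=0; on 'd' 0 → fail=0;  out ∅∪∅=∅
  n3('eeb'): parent n2 fail=1; on 'b' 1→0 → fail=5;  out ∅∪∅=∅
  n7('bdb'): parent n6 fail=0; on 'b' 0 → fail=5;  out ∅∪∅=∅
  n4('eebd'): parent n3 fail=5; on 'd' 5 → fail=6;  out {0}∪∅={0}
  n8('bdbb'): parent n7 fail=5; on 'b' 5→0 → fail=5;  out ∅∪∅=∅
  n9('bdbbb'): parent n8 fail=5; on 'b' 5→0 → fail=5;  out ∅∪∅=∅
  n10('bdbbbd'): parent n9 fail=5; on 'd' 5 → fail=6;  out {1}∪∅={1}

Scan:
pos 0 'c': at 0
pos 1 'a': at 0
pos 2 'e': at 1
pos 3 'e': at 2
pos 4 'b': at 3
pos 5 'd': at 4  ** P0@[2:5]
pos 6 'a': at 0 ·f
pos 7 'e': at 1
pos 8 'd': at 0 ·f
pos 9 'd': at 0
pos 10 'b': at 5
pos 11 'd': at 6
pos 12 'b': at 7
pos 13 'd': at 6 ·f
pos 14 'b': at 7
pos 15 'b': at 8
pos 16 'b': at 9
pos 17 'd': at 10  ** P1@[12:17]
pos 18 'a': at 0 ·f
pos 19 'c': at 0
pos 20 'a': at 0
pos 21 'b': at 5
pos 22 'd': at 6
pos 23 'b': at 7
pos 24 'b': at 8
pos 25 'b': at 9
pos 26 'd': at 10  ** P1@[21:26]
pos 27 'd': at 0 ·f
pos 28 'b': at 5
pos 29 'd': at 6
pos 30 'b': at 7
pos 31 'b': at 8
pos 32 'b': at 9
pos 33 'd': at 10  ** P1@[28:33]
pos 34 'e': at 1 ·f
pos 35 'e': at 2
pos 36 'b': at 3
pos 37 'd': at 4  ** P0@[34:37]
pos 38 'e': at 1 ·f
pos 39 'a': at 0 ·f
pos 40 'b': at 5
pos 41 'd': at 6
pos 42 'b': at 7
pos 43 'b': at 8
pos 44 'b': at 9
pos 45 'd': at 10  ** P1@[40:45]
pos 46 'b': at 7 ·f
pos 47 'b': at 8
pos 48 'd': at 6 ·f
pos 49 'b': at 7
pos 50 'b': at 8
pos 51 'b': at 9
pos 52 'd': at 10  ** P1@[47:52]
pos 53 'a': at 0 ·f
pos 54 'd': at 0
pos 55 'd': at 0
pos 56 'b': at 5
pos 57 'd': at 6
pos 58 'b': at 7
pos 59 'b': at 8
pos 60 'b': at 9
pos 61 'd': at 10  ** P1@[56:61]
pos 62 'b': at 7 ·f
pos 63 'd': at 6 ·f
pos 64 'b': at 7
pos 65 'a': at 0 ·f
pos 66 'd': at 0
pos 67 'b': at 5
pos 68 'c': at 0 ·f
pos 69 'a': at 0

Result: [[5,0],[17,1],[26,1],[33,1],[37,0],[45,1],[52,1],[61,1]]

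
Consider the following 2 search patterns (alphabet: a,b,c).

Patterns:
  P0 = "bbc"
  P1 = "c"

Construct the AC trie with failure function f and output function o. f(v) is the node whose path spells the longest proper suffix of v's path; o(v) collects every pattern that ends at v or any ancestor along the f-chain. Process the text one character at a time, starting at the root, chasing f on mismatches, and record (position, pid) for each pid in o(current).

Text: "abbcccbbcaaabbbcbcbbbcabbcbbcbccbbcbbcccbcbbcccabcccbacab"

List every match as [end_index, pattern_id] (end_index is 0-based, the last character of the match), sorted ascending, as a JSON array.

Construct AC machine:
Trie nodes:
  0='ε' goto b→1 c→4
  1='b' goto b→2
  2='bb' goto c→3
  3='bbc' goto ·  ←P0
  4='c' goto ·  ←P1

Failure links (BFS by depth):
  n1('b'): parent n0 fail=0; on 'b' 0 → fail=0;  out ∅∪∅=∅
  n4('c'): parent n0 fail=0; on 'c' 0 → fail=0;  out {1}∪∅={1}
  n2('bb'): parent n1 fail=0; on 'b' 0 → fail=1;  out ∅∪∅=∅
  n3('bbc'): parent n2 fail=1; on 'c' 1→0 → fail=4;  out {0}∪{1}={0,1}

Text stream:
i=0 'a': node 0→0
i=1 'b': node 0→1
i=2 'b': node 1→2
i=3 'c': node 2→3  emit P0@[1:3],P1@[3:3]
i=4 'c': node 3→4 (via fail)  emit P1@[4:4]
i=5 'c': node 4→4 (via fail)  emit P1@[5:5]
i=6 'b': node 4→1 (via fail)
i=7 'b': node 1→2
i=8 'c': node 2→3  emit P0@[6:8],P1@[8:8]
i=9 'a': node 3→0 (via fail)
i=10 'a': node 0→0
i=11 'a': node 0→0
i=12 'b': node 0→1
i=13 'b': node 1→2
i=14 'b': node 2→2 (via fail)
i=15 'c': node 2→3  emit P0@[13:15],P1@[15:15]
i=16 'b': node 3→1 (via fail)
i=17 'c': node 1→4 (via fail)  emit P1@[17:17]
i=18 'b': node 4→1 (via fail)
i=19 'b': node 1→2
i=20 'b': node 2→2 (via fail)
i=21 'c': node 2→3  emit P0@[19:21],P1@[21:21]
i=22 'a': node 3→0 (via fail)
i=23 'b': node 0→1
i=24 'b': node 1→2
i=25 'c': node 2→3  emit P0@[23:25],P1@[25:25]
i=26 'b': node 3→1 (via fail)
i=27 'b': node 1→2
i=28 'c': node 2→3  emit P0@[26:28],P1@[28:28]
i=29 'b': node 3→1 (via fail)
i=30 'c': node 1→4 (via fail)  emit P1@[30:30]
i=31 'c': node 4→4 (via fail)  emit P1@[31:31]
i=32 'b': node 4→1 (via fail)
i=33 'b': node 1→2
i=34 'c': node 2→3  emit P0@[32:34],P1@[34:34]
i=35 'b': node 3→1 (via fail)
i=36 'b': node 1→2
i=37 'c': node 2→3  emit P0@[35:37],P1@[37:37]
i=38 'c': node 3→4 (via fail)  emit P1@[38:38]
i=39 'c': node 4→4 (via fail)  emit P1@[39:39]
i=40 'b': node 4→1 (via fail)
i=41 'c': node 1→4 (via fail)  emit P1@[41:41]
i=42 'b': node 4→1 (via fail)
i=43 'b': node 1→2
i=44 'c': node 2→3  emit P0@[42:44],P1@[44:44]
i=45 'c': node 3→4 (via fail)  emit P1@[45:45]
i=46 'c': node 4→4 (via fail)  emit P1@[46:46]
i=47 'a': node 4→0 (via fail)
i=48 'b': node 0→1
i=49 'c': node 1→4 (via fail)  emit P1@[49:49]
i=50 'c': node 4→4 (via fail)  emit P1@[50:50]
i=51 'c': node 4→4 (via fail)  emit P1@[51:51]
i=52 'b': node 4→1 (via fail)
i=53 'a': node 1→0 (via fail)
i=54 'c': node 0→4  emit P1@[54:54]
i=55 'a': node 4→0 (via fail)
i=56 'b': node 0→1

Matches: [[3,0],[3,1],[4,1],[5,1],[8,0],[8,1],[15,0],[15,1],[17,1],[21,0],[21,1],[25,0],[25,1],[28,0],[28,1],[30,1],[31,1],[34,0],[34,1],[37,0],[37,1],[38,1],[39,1],[41,1],[44,0],[44,1],[45,1],[46,1],[49,1],[50,1],[51,1],[54,1]]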